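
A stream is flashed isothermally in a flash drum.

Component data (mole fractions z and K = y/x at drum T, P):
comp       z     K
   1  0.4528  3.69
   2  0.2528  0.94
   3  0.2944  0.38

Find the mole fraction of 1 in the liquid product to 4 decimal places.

Let ψ = V/F and solve Σ zᵢ(Kᵢ−1)/(1+ψ(Kᵢ−1)) = 0.
g(0) = ΣzᵢKᵢ − 1 = 1.0203 and g(1) = 1 − Σzᵢ/Kᵢ = -0.1664, so a root lies in (0, 1).
Newton iteration, ψ⁰ = 0.5:
  ψ = 0.5000: g = 0.23925, g' = -0.8345 → ψ = 0.7867
  ψ = 0.7867: g = 0.01862, g' = -0.7697 → ψ = 0.8109
  ψ = 0.8109: g = -0.00015, g' = -0.7824 → ψ = 0.8107
Converged at ψ = 0.8107.
Compositions from xᵢ = zᵢ/(1+ψ(Kᵢ−1)), yᵢ = Kᵢxᵢ:
  1: x = 0.1424, y = 0.5253
  2: x = 0.2657, y = 0.2498
  3: x = 0.5919, y = 0.2249

x_1 = 0.1424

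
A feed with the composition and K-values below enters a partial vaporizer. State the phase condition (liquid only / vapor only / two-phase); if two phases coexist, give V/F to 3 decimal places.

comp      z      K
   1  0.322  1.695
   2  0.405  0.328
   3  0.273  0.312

liquid only

ΣzᵢKᵢ = 0.764; Σzᵢ/Kᵢ = 2.300.
Since ΣzᵢKᵢ < 1 the mixture is below its bubble point — single liquid phase.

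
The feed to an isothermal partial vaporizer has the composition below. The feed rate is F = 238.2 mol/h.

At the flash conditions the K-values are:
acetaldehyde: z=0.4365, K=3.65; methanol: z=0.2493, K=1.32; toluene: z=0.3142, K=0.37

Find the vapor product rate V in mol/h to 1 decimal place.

V = 200.4 mol/h

Material balance + equilibrium reduce to Σ zᵢ(Kᵢ−1)/(1+V/F(Kᵢ−1)) = 0.
Check two-phase: ΣzᵢKᵢ = 2.0386 > 1 and Σzᵢ/Kᵢ = 1.1576 > 1, so g(0) = 1.0386 > 0 and g(1) = -0.1576 < 0.
Newton–Raphson from V/F = 0.44:
  V/F = 0.4400: g = 0.33011, g' = -0.9117 → V/F = 0.8021
  V/F = 0.8021: g = 0.03343, g' = -0.8395 → V/F = 0.8419
  V/F = 0.8419: g = -0.00067, g' = -0.8750 → V/F = 0.8411
Converged at V/F = 0.8411.
Then V = V/F·F = 0.8411·238.2 = 200.4 mol/h and L = F − V = 37.8 mol/h.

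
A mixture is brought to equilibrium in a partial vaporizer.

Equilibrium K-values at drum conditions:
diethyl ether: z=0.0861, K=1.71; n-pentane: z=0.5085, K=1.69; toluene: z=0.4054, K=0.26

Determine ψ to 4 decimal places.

ψ = 0.2184

Rachford–Rice: g(ψ) = Σ zᵢ(Kᵢ−1)/(1+ψ(Kᵢ−1)) = 0.
Feasibility: ΣzᵢKᵢ = 1.1120, Σzᵢ/Kᵢ = 1.9105 — both > 1, two phases present.
Iterate (Newton) starting at ψ = 0.42:
  ψ = 0.4200: g = -0.11616, g' = -0.6386 → ψ = 0.2381
  ψ = 0.2381: g = -0.01052, g' = -0.5375 → ψ = 0.2185
  ψ = 0.2185: g = -0.00006, g' = -0.5312 → ψ = 0.2184
Converged at ψ = 0.2184.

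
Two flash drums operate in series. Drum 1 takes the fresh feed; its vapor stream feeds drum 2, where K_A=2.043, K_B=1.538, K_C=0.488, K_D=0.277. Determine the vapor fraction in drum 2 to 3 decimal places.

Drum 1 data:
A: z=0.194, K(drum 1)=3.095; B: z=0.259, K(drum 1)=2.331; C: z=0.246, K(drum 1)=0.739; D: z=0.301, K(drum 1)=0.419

Drum 1:
Iterate (Newton) starting at ψ₁ = 0.5:
  ψ₁ = 0.500: g = 0.0852, g' = -0.593 → ψ₁ = 0.644
  ψ₁ = 0.644: g = 0.0022, g' = -0.571 → ψ₁ = 0.648
Converged at ψ₁ = 0.648.
Drum-1 compositions:
  A: x = 0.082, y = 0.255
  B: x = 0.139, y = 0.324
  C: x = 0.296, y = 0.219
  D: x = 0.483, y = 0.202
Drum-2 feed = drum-1 vapor: z₂ = (0.2548, 0.3243, 0.2188, 0.2022).
Drum 2:
Iterate (Newton) starting at ψ₂ = 0.5:
  ψ₂ = 0.500: g = -0.0674, g' = -0.541 → ψ₂ = 0.375
  ψ₂ = 0.375: g = -0.0032, g' = -0.495 → ψ₂ = 0.369
Converged at ψ₂ = 0.369.
  A: x = 0.184, y = 0.376
  B: x = 0.271, y = 0.416
  C: x = 0.270, y = 0.132
  D: x = 0.276, y = 0.076

V/F (drum 2) = 0.369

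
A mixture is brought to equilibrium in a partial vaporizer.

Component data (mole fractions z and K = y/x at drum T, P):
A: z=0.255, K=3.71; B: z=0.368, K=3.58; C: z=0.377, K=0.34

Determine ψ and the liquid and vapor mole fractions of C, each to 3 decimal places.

ψ = 0.801, x_C = 0.800, y_C = 0.272

Rachford–Rice: g(ψ) = Σ zᵢ(Kᵢ−1)/(1+ψ(Kᵢ−1)) = 0.
Check two-phase: ΣzᵢKᵢ = 2.392 > 1 and Σzᵢ/Kᵢ = 1.280 > 1, so g(0) = 1.392 > 0 and g(1) = -0.280 < 0.
Iterate (Newton) starting at ψ = 0.5:
  ψ = 0.500: g = 0.3367, g' = -1.171 → ψ = 0.788
  ψ = 0.788: g = 0.0154, g' = -1.169 → ψ = 0.801
Converged at ψ = 0.801.
Compositions from xᵢ = zᵢ/(1+ψ(Kᵢ−1)), yᵢ = Kᵢxᵢ:
  A: x = 0.080, y = 0.298
  B: x = 0.120, y = 0.430
  C: x = 0.800, y = 0.272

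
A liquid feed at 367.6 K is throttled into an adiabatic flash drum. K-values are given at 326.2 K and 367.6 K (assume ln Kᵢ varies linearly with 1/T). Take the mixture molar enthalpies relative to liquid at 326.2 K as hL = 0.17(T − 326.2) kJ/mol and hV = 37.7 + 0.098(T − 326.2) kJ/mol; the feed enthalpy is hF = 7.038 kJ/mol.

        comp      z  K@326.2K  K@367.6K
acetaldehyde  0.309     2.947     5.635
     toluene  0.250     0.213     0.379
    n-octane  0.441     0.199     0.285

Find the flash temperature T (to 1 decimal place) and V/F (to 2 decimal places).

Adiabatic flash: solve Rachford–Rice at each trial T, then check hF = ψ·hV(T) + (1−ψ)·hL(T).
  T = 326.2 K: K = (2.947, 0.213, 0.199), RR gives ψ = 0.033, H_out = 1.256 kJ/mol
  T = 367.6 K: K = (5.635, 0.379, 0.285), RR gives ψ = 0.304, H_out = 17.598 kJ/mol
  T = 346.9 K: K = (4.155, 0.289, 0.241), RR gives ψ = 0.197, H_out = 10.668 kJ/mol
  T = 336.5 K: K = (3.515, 0.249, 0.219), RR gives ψ = 0.127, H_out = 6.429 kJ/mol
  T = 341.7 K: K = (3.826, 0.269, 0.230), RR gives ψ = 0.164, H_out = 8.641 kJ/mol
  T = 339.1 K: K = (3.668, 0.259, 0.225), RR gives ψ = 0.146, H_out = 7.562 kJ/mol
  T = 337.8 K: K = (3.591, 0.254, 0.222), RR gives ψ = 0.136, H_out = 7.002 kJ/mol
Linear interpolation between T = 337.8 (H_out = 7.002) and T = 339.1 (H_out = 7.562) on hF = 7.038 gives T ≈ 337.9 K, at which ψ = 0.14.

T = 337.9 K, V/F = 0.14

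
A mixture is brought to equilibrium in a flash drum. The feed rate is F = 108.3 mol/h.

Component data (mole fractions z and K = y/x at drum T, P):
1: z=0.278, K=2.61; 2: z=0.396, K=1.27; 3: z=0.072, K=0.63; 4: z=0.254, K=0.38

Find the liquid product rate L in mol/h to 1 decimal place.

Let ψ = V/F and solve Σ zᵢ(Kᵢ−1)/(1+ψ(Kᵢ−1)) = 0.
Check two-phase: ΣzᵢKᵢ = 1.370 > 1 and Σzᵢ/Kᵢ = 1.201 > 1, so g(0) = 0.370 > 0 and g(1) = -0.201 < 0.
Newton iteration, ψ⁰ = 0.37:
  ψ = 0.370: g = 0.1425, g' = -0.485 → ψ = 0.664
  ψ = 0.664: g = 0.0040, g' = -0.489 → ψ = 0.672
Converged at ψ = 0.672.
Then V = ψ·F = 0.6722·108.3 = 72.8 mol/h and L = F − V = 35.5 mol/h.

L = 35.5 mol/h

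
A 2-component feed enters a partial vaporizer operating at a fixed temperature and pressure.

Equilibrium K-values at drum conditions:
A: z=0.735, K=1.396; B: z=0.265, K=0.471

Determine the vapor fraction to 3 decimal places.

Let ψ = V/F and solve Σ zᵢ(Kᵢ−1)/(1+ψ(Kᵢ−1)) = 0.
Feasibility: ΣzᵢKᵢ = 1.151, Σzᵢ/Kᵢ = 1.089 — both > 1, two phases present.
Binary case is linear: z₁(K₁−1)(1+ψ(K₂−1)) + z₂(K₂−1)(1+ψ(K₁−1)) = 0
⇒ ψ = [z₁(K₁−1)+z₂(K₂−1)] / [−(K₁−1)(K₂−1)] = 0.1509/0.2095 = 0.720

ψ = 0.720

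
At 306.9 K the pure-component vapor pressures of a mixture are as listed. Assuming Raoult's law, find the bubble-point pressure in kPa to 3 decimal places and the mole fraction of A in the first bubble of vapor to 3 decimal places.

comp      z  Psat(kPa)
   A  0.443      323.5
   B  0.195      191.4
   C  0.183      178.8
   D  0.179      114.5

At the bubble point ψ → 0, so ΣzᵢKᵢ = 1 with Kᵢ = Pᵢˢᵃᵗ/P ⇒ P = ΣzᵢPᵢˢᵃᵗ.
P = 0.443·323.5 + 0.195·191.4 + 0.183·178.8 + 0.179·114.5 = 233.849 kPa
yᵢ = zᵢPᵢˢᵃᵗ/P ⇒ y_A = 0.443·323.5/233.849 = 0.613

Pbub = 233.849 kPa, y_A = 0.613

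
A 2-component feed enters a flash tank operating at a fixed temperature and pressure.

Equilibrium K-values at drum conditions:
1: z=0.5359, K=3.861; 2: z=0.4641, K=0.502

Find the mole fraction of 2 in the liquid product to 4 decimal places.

Binary case is linear: z₁(K₁−1)(1+ψ(K₂−1)) + z₂(K₂−1)(1+ψ(K₁−1)) = 0
⇒ ψ = [z₁(K₁−1)+z₂(K₂−1)] / [−(K₁−1)(K₂−1)] = 1.30209/1.42478 = 0.9139
Compositions from xᵢ = zᵢ/(1+ψ(Kᵢ−1)), yᵢ = Kᵢxᵢ:
  1: x = 0.1483, y = 0.5724
  2: x = 0.8517, y = 0.4276

x_2 = 0.8517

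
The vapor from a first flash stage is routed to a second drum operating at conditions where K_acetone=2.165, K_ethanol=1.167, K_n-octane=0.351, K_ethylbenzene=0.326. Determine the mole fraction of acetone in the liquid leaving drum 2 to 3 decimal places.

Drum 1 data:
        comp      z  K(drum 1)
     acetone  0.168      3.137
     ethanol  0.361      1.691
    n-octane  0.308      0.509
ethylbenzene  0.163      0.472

x_acetone (drum 2) = 0.174

Drum 1:
Let ψ₁ = V/F and solve Σ zᵢ(Kᵢ−1)/(1+ψ₁(Kᵢ−1)) = 0.
Feasibility: ΣzᵢKᵢ = 1.371, Σzᵢ/Kᵢ = 1.217 — both > 1, two phases present.
Newton–Raphson from ψ₁ = 0.43:
  ψ₁ = 0.430: g = 0.0764, g' = -0.506 → ψ₁ = 0.581
  ψ₁ = 0.581: g = 0.0025, g' = -0.480 → ψ₁ = 0.586
Converged at ψ₁ = 0.586.
Drum-1 compositions:
  acetone: x = 0.075, y = 0.234
  ethanol: x = 0.257, y = 0.435
  n-octane: x = 0.432, y = 0.220
  ethylbenzene: x = 0.236, y = 0.111
Drum-2 feed = drum-1 vapor: z₂ = (0.2340, 0.4345, 0.2201, 0.1114).
Drum 2:
Material balance + equilibrium reduce to Σ zᵢ(Kᵢ−1)/(1+ψ₂(Kᵢ−1)) = 0.
g(0) = ΣzᵢKᵢ − 1 = 0.127 and g(1) = 1 − Σzᵢ/Kᵢ = -0.449, so a root lies in (0, 1).
Iterate (Newton) starting at ψ₂ = 0.46:
  ψ₂ = 0.460: g = -0.0676, g' = -0.440 → ψ₂ = 0.306
  ψ₂ = 0.306: g = -0.0030, g' = -0.408 → ψ₂ = 0.299
Converged at ψ₂ = 0.299.
  acetone: x = 0.174, y = 0.376
  ethanol: x = 0.414, y = 0.483
  n-octane: x = 0.273, y = 0.096
  ethylbenzene: x = 0.140, y = 0.045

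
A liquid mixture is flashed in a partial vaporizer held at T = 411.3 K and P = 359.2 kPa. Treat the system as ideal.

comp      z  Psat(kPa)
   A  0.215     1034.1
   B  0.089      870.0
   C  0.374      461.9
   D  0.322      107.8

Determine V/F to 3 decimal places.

V/F = 0.544

Raoult's law: Kᵢ = Pᵢˢᵃᵗ/P = Pᵢˢᵃᵗ/359.2.
  K_A = 1034.1/359.2 = 2.87890, K_B = 870.0/359.2 = 2.42205, K_C = 461.9/359.2 = 1.28591, K_D = 107.8/359.2 = 0.30011
Iterate (Newton) starting at V/F = 0.61:
  V/F = 0.610: g = -0.0462, g' = -0.719 → V/F = 0.546
  V/F = 0.546: g = -0.0014, g' = -0.678 → V/F = 0.544
Converged at V/F = 0.544.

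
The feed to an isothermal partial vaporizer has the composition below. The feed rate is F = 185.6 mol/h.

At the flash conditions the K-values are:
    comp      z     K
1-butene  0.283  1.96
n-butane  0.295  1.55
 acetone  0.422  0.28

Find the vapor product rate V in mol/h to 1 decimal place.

Material balance + equilibrium reduce to Σ zᵢ(Kᵢ−1)/(1+ψ(Kᵢ−1)) = 0.
Feasibility: ΣzᵢKᵢ = 1.130, Σzᵢ/Kᵢ = 1.842 — both > 1, two phases present.
Iterate (Newton) starting at ψ = 0.38:
  ψ = 0.380: g = -0.0850, g' = -0.616 → ψ = 0.242
  ψ = 0.242: g = -0.0042, g' = -0.562 → ψ = 0.234
Converged at ψ = 0.234.
Then V = ψ·F = 0.2343·185.6 = 43.5 mol/h and L = F − V = 142.1 mol/h.

V = 43.5 mol/h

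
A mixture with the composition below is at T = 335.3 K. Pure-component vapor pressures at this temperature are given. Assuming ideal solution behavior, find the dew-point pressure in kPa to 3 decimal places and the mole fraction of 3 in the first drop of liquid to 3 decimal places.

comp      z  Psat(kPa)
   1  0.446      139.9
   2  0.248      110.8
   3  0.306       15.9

At the dew point ψ → 1, so Σzᵢ/Kᵢ = 1 with Kᵢ = Pᵢˢᵃᵗ/P ⇒ 1/P = Σzᵢ/Pᵢˢᵃᵗ.
1/P = 0.446/139.9 + 0.248/110.8 + 0.306/15.9 = 0.024672 ⇒ P = 40.533 kPa
xᵢ = zᵢP/Pᵢˢᵃᵗ ⇒ x_3 = 0.306·40.533/15.9 = 0.780

Pdew = 40.533 kPa, x_3 = 0.780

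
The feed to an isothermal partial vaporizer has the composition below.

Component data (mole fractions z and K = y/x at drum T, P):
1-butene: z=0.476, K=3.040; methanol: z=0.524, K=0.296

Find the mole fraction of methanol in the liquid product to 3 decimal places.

Binary case is linear: z₁(K₁−1)(1+V/F(K₂−1)) + z₂(K₂−1)(1+V/F(K₁−1)) = 0
⇒ V/F = [z₁(K₁−1)+z₂(K₂−1)] / [−(K₁−1)(K₂−1)] = 0.6021/1.4362 = 0.419
Compositions from xᵢ = zᵢ/(1+V/F(Kᵢ−1)), yᵢ = Kᵢxᵢ:
  1-butene: x = 0.257, y = 0.780
  methanol: x = 0.743, y = 0.220

x_methanol = 0.743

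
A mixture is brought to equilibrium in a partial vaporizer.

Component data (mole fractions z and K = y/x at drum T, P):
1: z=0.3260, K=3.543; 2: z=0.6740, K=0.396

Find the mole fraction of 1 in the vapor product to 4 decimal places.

Binary case is linear: z₁(K₁−1)(1+ψ(K₂−1)) + z₂(K₂−1)(1+ψ(K₁−1)) = 0
⇒ ψ = [z₁(K₁−1)+z₂(K₂−1)] / [−(K₁−1)(K₂−1)] = 0.42192/1.53597 = 0.2747
Compositions from xᵢ = zᵢ/(1+ψ(Kᵢ−1)), yᵢ = Kᵢxᵢ:
  1: x = 0.1919, y = 0.6800
  2: x = 0.8081, y = 0.3200

y_1 = 0.6800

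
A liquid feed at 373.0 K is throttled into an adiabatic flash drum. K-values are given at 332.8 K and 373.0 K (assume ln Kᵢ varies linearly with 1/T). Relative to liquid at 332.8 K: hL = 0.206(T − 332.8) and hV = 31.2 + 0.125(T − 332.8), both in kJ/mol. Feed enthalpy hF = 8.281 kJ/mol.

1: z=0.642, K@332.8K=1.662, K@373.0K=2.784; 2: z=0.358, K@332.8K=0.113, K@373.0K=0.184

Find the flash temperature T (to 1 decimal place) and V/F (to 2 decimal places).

Adiabatic flash: solve Rachford–Rice at each trial T, then check hF = ψ·hV(T) + (1−ψ)·hL(T).
  T = 332.8 K: K = (1.662, 0.113), RR gives ψ = 0.183, H_out = 5.710 kJ/mol
  T = 373.0 K: K = (2.784, 0.184), RR gives ψ = 0.586, H_out = 24.659 kJ/mol
  T = 352.9 K: K = (2.183, 0.146), RR gives ψ = 0.449, H_out = 17.427 kJ/mol
  T = 342.9 K: K = (1.914, 0.129), RR gives ψ = 0.345, H_out = 12.573 kJ/mol
  T = 337.9 K: K = (1.787, 0.121), RR gives ψ = 0.275, H_out = 9.523 kJ/mol
  T = 335.4 K: K = (1.725, 0.117), RR gives ψ = 0.233, H_out = 7.762 kJ/mol
  T = 336.6 K: K = (1.754, 0.119), RR gives ψ = 0.254, H_out = 8.630 kJ/mol
Linear interpolation between T = 335.4 (H_out = 7.762) and T = 336.6 (H_out = 8.630) on hF = 8.281 gives T ≈ 336.1 K, at which ψ = 0.25.

T = 336.1 K, V/F = 0.25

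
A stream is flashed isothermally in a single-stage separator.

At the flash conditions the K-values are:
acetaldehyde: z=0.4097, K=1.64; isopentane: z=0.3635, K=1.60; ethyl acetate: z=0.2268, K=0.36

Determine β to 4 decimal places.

Newton–Raphson from β = 0.35:
  β = 0.3500: g = 0.20742, g' = -0.3557 → β = 0.9332
  β = 0.9332: g = -0.05642, g' = -0.6922 → β = 0.8517
  β = 0.8517: g = -0.00503, g' = -0.5765 → β = 0.8430
  β = 0.8430: g = -0.00004, g' = -0.5666 → β = 0.8429
Converged at β = 0.8429.

β = 0.8429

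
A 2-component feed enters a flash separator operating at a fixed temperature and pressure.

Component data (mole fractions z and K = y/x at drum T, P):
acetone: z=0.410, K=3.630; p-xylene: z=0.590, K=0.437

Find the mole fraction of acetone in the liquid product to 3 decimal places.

Newton–Raphson from ψ = 0.46:
  ψ = 0.460: g = 0.0397, g' = -0.921 → ψ = 0.503
  ψ = 0.503: g = 0.0007, g' = -0.889 → ψ = 0.504
Converged at ψ = 0.504.
Compositions from xᵢ = zᵢ/(1+ψ(Kᵢ−1)), yᵢ = Kᵢxᵢ:
  acetone: x = 0.176, y = 0.640
  p-xylene: x = 0.824, y = 0.360

x_acetone = 0.176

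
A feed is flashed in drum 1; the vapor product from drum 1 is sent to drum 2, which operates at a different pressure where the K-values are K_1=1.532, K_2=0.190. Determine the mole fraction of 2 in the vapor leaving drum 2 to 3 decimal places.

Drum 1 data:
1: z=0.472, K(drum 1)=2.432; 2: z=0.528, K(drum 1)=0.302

y_2 (drum 2) = 0.075

Drum 1:
Material balance + equilibrium reduce to Σ zᵢ(Kᵢ−1)/(1+ψ₁(Kᵢ−1)) = 0.
Feasibility: ΣzᵢKᵢ = 1.307, Σzᵢ/Kᵢ = 1.942 — both > 1, two phases present.
Newton iteration, ψ₁⁰ = 0.5:
  ψ₁ = 0.500: g = -0.1722, g' = -0.936 → ψ₁ = 0.316
  ψ₁ = 0.316: g = -0.0074, g' = -0.882 → ψ₁ = 0.307
Converged at ψ₁ = 0.308.
Drum-1 compositions:
  1: x = 0.328, y = 0.797
  2: x = 0.672, y = 0.203
Drum-2 feed = drum-1 vapor: z₂ = (0.7970, 0.2030).
Drum 2:
Material balance + equilibrium reduce to Σ zᵢ(Kᵢ−1)/(1+ψ₂(Kᵢ−1)) = 0.
g(0) = ΣzᵢKᵢ − 1 = 0.260 and g(1) = 1 − Σzᵢ/Kᵢ = -0.589, so a root lies in (0, 1).
Newton iteration, ψ₂⁰ = 0.5:
  ψ₂ = 0.500: g = 0.0585, g' = -0.517 → ψ₂ = 0.613
  ψ₂ = 0.613: g = -0.0070, g' = -0.654 → ψ₂ = 0.602
Converged at ψ₂ = 0.602.
  1: x = 0.604, y = 0.925
  2: x = 0.396, y = 0.075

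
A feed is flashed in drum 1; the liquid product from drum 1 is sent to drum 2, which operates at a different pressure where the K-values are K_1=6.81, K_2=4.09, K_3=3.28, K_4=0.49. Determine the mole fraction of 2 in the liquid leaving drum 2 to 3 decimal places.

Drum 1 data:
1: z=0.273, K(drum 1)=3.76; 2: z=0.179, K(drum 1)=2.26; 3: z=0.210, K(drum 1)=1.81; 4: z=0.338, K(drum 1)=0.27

x_2 (drum 2) = 0.041

Drum 1:
Rachford–Rice: g(ψ₁) = Σ zᵢ(Kᵢ−1)/(1+ψ₁(Kᵢ−1)) = 0.
g(0) = ΣzᵢKᵢ − 1 = 0.902 and g(1) = 1 − Σzᵢ/Kᵢ = -0.520, so a root lies in (0, 1).
Newton iteration, ψ₁⁰ = 0.5:
  ψ₁ = 0.500: g = 0.1875, g' = -0.991 → ψ₁ = 0.689
  ψ₁ = 0.689: g = -0.0071, g' = -1.115 → ψ₁ = 0.683
Converged at ψ₁ = 0.683.
Drum-1 compositions:
  1: x = 0.095, y = 0.356
  2: x = 0.096, y = 0.217
  3: x = 0.135, y = 0.245
  4: x = 0.674, y = 0.182
Drum-2 feed = drum-1 liquid: z₂ = (0.0946, 0.0962, 0.1352, 0.6739).
Drum 2:
Rachford–Rice: g(ψ₂) = Σ zᵢ(Kᵢ−1)/(1+ψ₂(Kᵢ−1)) = 0.
Feasibility: ΣzᵢKᵢ = 1.812, Σzᵢ/Kᵢ = 1.454 — both > 1, two phases present.
Newton–Raphson from ψ₂ = 0.5:
  ψ₂ = 0.500: g = -0.0597, g' = -0.821 → ψ₂ = 0.427
  ψ₂ = 0.427: g = 0.0027, g' = -0.901 → ψ₂ = 0.430
Converged at ψ₂ = 0.430.
  1: x = 0.027, y = 0.184
  2: x = 0.041, y = 0.169
  3: x = 0.068, y = 0.224
  4: x = 0.863, y = 0.423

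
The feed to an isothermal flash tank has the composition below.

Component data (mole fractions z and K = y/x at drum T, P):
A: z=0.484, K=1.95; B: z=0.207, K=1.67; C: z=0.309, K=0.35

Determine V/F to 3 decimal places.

Material balance + equilibrium reduce to Σ zᵢ(Kᵢ−1)/(1+V/F(Kᵢ−1)) = 0.
g(0) = ΣzᵢKᵢ − 1 = 0.398 and g(1) = 1 − Σzᵢ/Kᵢ = -0.255, so a root lies in (0, 1).
Newton–Raphson from V/F = 0.5:
  V/F = 0.500: g = 0.1181, g' = -0.539 → V/F = 0.719
  V/F = 0.719: g = -0.0102, g' = -0.657 → V/F = 0.703
Converged at V/F = 0.703.

V/F = 0.703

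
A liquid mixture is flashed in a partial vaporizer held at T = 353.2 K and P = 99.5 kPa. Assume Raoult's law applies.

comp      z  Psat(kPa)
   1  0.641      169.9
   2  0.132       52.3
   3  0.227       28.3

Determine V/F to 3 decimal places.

Raoult's law: Kᵢ = Pᵢˢᵃᵗ/P = Pᵢˢᵃᵗ/99.5.
  K_1 = 169.9/99.5 = 1.70754, K_2 = 52.3/99.5 = 0.52563, K_3 = 28.3/99.5 = 0.28442
Rachford–Rice: g(V/F) = Σ zᵢ(Kᵢ−1)/(1+V/F(Kᵢ−1)) = 0.
Check two-phase: ΣzᵢKᵢ = 1.228 > 1 and Σzᵢ/Kᵢ = 1.425 > 1, so g(0) = 0.228 > 0 and g(1) = -0.425 < 0.
Newton iteration, V/F⁰ = 0.5:
  V/F = 0.500: g = -0.0000, g' = -0.508 → V/F = 0.500
Converged at V/F = 0.500.

V/F = 0.500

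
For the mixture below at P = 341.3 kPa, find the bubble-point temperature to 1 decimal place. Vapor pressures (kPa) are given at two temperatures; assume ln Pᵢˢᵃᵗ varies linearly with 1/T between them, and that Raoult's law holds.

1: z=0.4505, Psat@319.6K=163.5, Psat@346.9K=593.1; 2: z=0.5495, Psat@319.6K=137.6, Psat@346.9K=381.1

Bubble-point temperature: ΣzᵢPᵢˢᵃᵗ(T) = P. Interpolate ln Pᵢˢᵃᵗ = aᵢ + bᵢ/T.
  T = 319.6 K: ΣzᵢPᵢˢᵃᵗ = 149.27 kPa
  T = 346.9 K: ΣzᵢPᵢˢᵃᵗ = 476.61 kPa
  T = 333.2 K: ΣzᵢPᵢˢᵃᵗ = 271.95 kPa
  T = 340.0 K: ΣzᵢPᵢˢᵃᵗ = 361.13 kPa
  T = 336.6 K: ΣzᵢPᵢˢᵃᵗ = 313.79 kPa
  T = 338.3 K: ΣzᵢPᵢˢᵃᵗ = 336.73 kPa
Interpolating between 338.3 K and 340.0 K gives T ≈ 338.6 K.

T = 338.6 K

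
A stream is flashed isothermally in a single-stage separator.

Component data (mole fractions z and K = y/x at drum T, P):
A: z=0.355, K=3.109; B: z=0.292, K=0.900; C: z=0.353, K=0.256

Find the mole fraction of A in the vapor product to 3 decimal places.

Newton–Raphson from ψ = 0.49:
  ψ = 0.490: g = -0.0758, g' = -0.869 → ψ = 0.403
  ψ = 0.403: g = -0.0006, g' = -0.863 → ψ = 0.402
Converged at ψ = 0.402.
Compositions from xᵢ = zᵢ/(1+ψ(Kᵢ−1)), yᵢ = Kᵢxᵢ:
  A: x = 0.192, y = 0.597
  B: x = 0.304, y = 0.274
  C: x = 0.504, y = 0.129

y_A = 0.597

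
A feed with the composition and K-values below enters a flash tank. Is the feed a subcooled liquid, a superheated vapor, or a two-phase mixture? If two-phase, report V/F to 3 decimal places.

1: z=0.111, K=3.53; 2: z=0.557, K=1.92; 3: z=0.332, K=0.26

two-phase, V/F = 0.600

ΣzᵢKᵢ = 1.548; Σzᵢ/Kᵢ = 1.598.
Both exceed 1, so a two-phase solution exists.
Let ψ = V/F and solve Σ zᵢ(Kᵢ−1)/(1+ψ(Kᵢ−1)) = 0.
Newton–Raphson from ψ = 0.37:
  ψ = 0.370: g = 0.1890, g' = -0.797 → ψ = 0.607
  ψ = 0.607: g = -0.0067, g' = -0.904 → ψ = 0.600
Converged at ψ = 0.600.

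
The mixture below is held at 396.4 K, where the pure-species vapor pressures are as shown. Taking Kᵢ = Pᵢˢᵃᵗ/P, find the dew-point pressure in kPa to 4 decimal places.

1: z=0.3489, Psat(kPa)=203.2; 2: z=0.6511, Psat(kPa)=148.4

Pdew = 163.8137 kPa

At the dew point ψ → 1, so Σzᵢ/Kᵢ = 1 with Kᵢ = Pᵢˢᵃᵗ/P ⇒ 1/P = Σzᵢ/Pᵢˢᵃᵗ.
1/P = 0.3489/203.2 + 0.6511/148.4 = 0.0061045 ⇒ P = 163.8137 kPa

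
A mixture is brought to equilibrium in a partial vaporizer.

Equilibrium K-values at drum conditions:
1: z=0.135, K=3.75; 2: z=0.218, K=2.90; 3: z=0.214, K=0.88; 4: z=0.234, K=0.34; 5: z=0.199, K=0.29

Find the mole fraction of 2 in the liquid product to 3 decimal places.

x_2 = 0.127

Material balance + equilibrium reduce to Σ zᵢ(Kᵢ−1)/(1+β(Kᵢ−1)) = 0.
Check two-phase: ΣzᵢKᵢ = 1.464 > 1 and Σzᵢ/Kᵢ = 1.729 > 1, so g(0) = 0.464 > 0 and g(1) = -0.729 < 0.
Newton iteration, β⁰ = 0.64:
  β = 0.640: g = -0.2327, g' = -0.940 → β = 0.393
  β = 0.393: g = -0.0155, g' = -0.876 → β = 0.375
Converged at β = 0.375.
Compositions from xᵢ = zᵢ/(1+β(Kᵢ−1)), yᵢ = Kᵢxᵢ:
  1: x = 0.066, y = 0.249
  2: x = 0.127, y = 0.369
  3: x = 0.224, y = 0.197
  4: x = 0.311, y = 0.106
  5: x = 0.271, y = 0.079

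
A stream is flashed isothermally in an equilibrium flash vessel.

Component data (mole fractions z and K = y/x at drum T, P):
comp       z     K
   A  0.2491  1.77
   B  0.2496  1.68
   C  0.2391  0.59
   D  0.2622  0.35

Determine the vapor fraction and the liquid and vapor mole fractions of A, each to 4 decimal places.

Material balance + equilibrium reduce to Σ zᵢ(Kᵢ−1)/(1+ψ(Kᵢ−1)) = 0.
g(0) = ΣzᵢKᵢ − 1 = 0.0931 and g(1) = 1 − Σzᵢ/Kᵢ = -0.4437, so a root lies in (0, 1).
Newton iteration, ψ⁰ = 0.59:
  ψ = 0.5900: g = -0.15274, g' = -0.4900 → ψ = 0.2783
  ψ = 0.2783: g = -0.01805, g' = -0.3981 → ψ = 0.2330
  ψ = 0.2330: g = -0.00007, g' = -0.3952 → ψ = 0.2328
Converged at ψ = 0.2328.
Compositions from xᵢ = zᵢ/(1+ψ(Kᵢ−1)), yᵢ = Kᵢxᵢ:
  A: x = 0.2112, y = 0.3739
  B: x = 0.2155, y = 0.3620
  C: x = 0.2643, y = 0.1560
  D: x = 0.3089, y = 0.1081

ψ = 0.2328, x_A = 0.2112, y_A = 0.3739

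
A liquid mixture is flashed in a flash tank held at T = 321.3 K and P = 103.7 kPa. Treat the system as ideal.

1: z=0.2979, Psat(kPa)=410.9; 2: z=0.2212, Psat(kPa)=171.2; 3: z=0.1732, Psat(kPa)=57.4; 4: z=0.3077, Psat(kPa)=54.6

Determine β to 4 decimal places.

β = 0.8032

Raoult's law: Kᵢ = Pᵢˢᵃᵗ/P = Pᵢˢᵃᵗ/103.7.
  K_1 = 410.9/103.7 = 3.962392, K_2 = 171.2/103.7 = 1.650916, K_3 = 57.4/103.7 = 0.553520, K_4 = 54.6/103.7 = 0.526519
Material balance + equilibrium reduce to Σ zᵢ(Kᵢ−1)/(1+β(Kᵢ−1)) = 0.
Feasibility: ΣzᵢKᵢ = 1.8035, Σzᵢ/Kᵢ = 1.1065 — both > 1, two phases present.
Newton iteration, β⁰ = 0.5:
  β = 0.5000: g = 0.17387, g' = -0.6536 → β = 0.7660
  β = 0.7660: g = 0.01989, g' = -0.5359 → β = 0.8031
  β = 0.8031: g = 0.00006, g' = -0.5329 → β = 0.8032
Converged at β = 0.8032.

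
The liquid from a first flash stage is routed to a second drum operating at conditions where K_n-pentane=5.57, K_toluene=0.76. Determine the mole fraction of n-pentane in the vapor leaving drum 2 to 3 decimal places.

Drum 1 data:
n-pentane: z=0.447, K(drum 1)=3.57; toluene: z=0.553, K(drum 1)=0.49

Drum 1:
Binary case is linear: z₁(K₁−1)(1+ψ₁(K₂−1)) + z₂(K₂−1)(1+ψ₁(K₁−1)) = 0
⇒ ψ₁ = [z₁(K₁−1)+z₂(K₂−1)] / [−(K₁−1)(K₂−1)] = 0.8668/1.3107 = 0.661
Drum-1 compositions:
  n-pentane: x = 0.166, y = 0.591
  toluene: x = 0.834, y = 0.409
Drum-2 feed = drum-1 liquid: z₂ = (0.1656, 0.8344).
Drum 2:
Let ψ₂ = V/F and solve Σ zᵢ(Kᵢ−1)/(1+ψ₂(Kᵢ−1)) = 0.
g(0) = ΣzᵢKᵢ − 1 = 0.556 and g(1) = 1 − Σzᵢ/Kᵢ = -0.128, so a root lies in (0, 1).
Binary case is linear: z₁(K₁−1)(1+ψ₂(K₂−1)) + z₂(K₂−1)(1+ψ₂(K₁−1)) = 0
⇒ ψ₂ = [z₁(K₁−1)+z₂(K₂−1)] / [−(K₁−1)(K₂−1)] = 0.5565/1.0968 = 0.507
  n-pentane: x = 0.050, y = 0.278
  toluene: x = 0.950, y = 0.722

y_n-pentane (drum 2) = 0.278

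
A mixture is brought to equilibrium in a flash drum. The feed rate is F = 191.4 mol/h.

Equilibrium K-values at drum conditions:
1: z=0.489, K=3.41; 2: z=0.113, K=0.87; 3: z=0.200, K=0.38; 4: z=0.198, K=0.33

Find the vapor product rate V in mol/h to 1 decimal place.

V = 124.5 mol/h

Iterate (Newton) starting at β = 0.5:
  β = 0.500: g = 0.1396, g' = -0.949 → β = 0.647
  β = 0.647: g = 0.0031, g' = -0.927 → β = 0.650
Converged at β = 0.650.
Then V = β·F = 0.6505·191.4 = 124.5 mol/h and L = F − V = 66.9 mol/h.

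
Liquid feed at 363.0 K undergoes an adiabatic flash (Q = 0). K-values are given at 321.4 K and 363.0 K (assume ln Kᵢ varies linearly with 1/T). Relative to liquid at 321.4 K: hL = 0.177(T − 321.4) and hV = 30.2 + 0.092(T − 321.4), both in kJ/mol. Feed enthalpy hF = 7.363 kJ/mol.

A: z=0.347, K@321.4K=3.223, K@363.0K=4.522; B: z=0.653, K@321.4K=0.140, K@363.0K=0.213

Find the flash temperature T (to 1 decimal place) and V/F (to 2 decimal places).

T = 335.5 K, V/F = 0.17

Adiabatic flash: solve Rachford–Rice at each trial T, then check hF = ψ·hV(T) + (1−ψ)·hL(T).
  T = 321.4 K: K = (3.223, 0.140), RR gives ψ = 0.110, H_out = 3.314 kJ/mol
  T = 363.0 K: K = (4.522, 0.213), RR gives ψ = 0.256, H_out = 14.176 kJ/mol
  T = 342.2 K: K = (3.857, 0.175), RR gives ψ = 0.192, H_out = 9.141 kJ/mol
  T = 331.8 K: K = (3.536, 0.157), RR gives ψ = 0.154, H_out = 6.359 kJ/mol
  T = 337.0 K: K = (3.695, 0.166), RR gives ψ = 0.174, H_out = 7.778 kJ/mol
  T = 334.4 K: K = (3.615, 0.161), RR gives ψ = 0.164, H_out = 7.076 kJ/mol
  T = 335.7 K: K = (3.655, 0.164), RR gives ψ = 0.169, H_out = 7.429 kJ/mol
Linear interpolation between T = 334.4 (H_out = 7.076) and T = 335.7 (H_out = 7.429) on hF = 7.363 gives T ≈ 335.5 K, at which ψ = 0.17.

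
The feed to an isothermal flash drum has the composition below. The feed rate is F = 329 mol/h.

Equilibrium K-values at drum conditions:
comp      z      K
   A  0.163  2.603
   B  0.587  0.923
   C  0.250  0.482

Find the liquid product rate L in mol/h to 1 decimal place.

L = 255.5 mol/h

Newton–Raphson from ψ = 0.62:
  ψ = 0.620: g = -0.1072, g' = -0.255 → ψ = 0.199
  ψ = 0.199: g = 0.0077, g' = -0.328 → ψ = 0.223
Converged at ψ = 0.223.
Then V = ψ·F = 0.2233·329 = 73.5 mol/h and L = F − V = 255.5 mol/h.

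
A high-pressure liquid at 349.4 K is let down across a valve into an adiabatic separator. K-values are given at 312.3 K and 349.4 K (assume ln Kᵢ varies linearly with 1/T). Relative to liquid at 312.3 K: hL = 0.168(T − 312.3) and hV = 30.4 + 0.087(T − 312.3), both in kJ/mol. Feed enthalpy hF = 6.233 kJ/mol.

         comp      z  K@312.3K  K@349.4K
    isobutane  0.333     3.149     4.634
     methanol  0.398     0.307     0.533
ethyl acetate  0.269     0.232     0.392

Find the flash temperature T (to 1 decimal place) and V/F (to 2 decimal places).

Adiabatic flash: solve Rachford–Rice at each trial T, then check hF = ψ·hV(T) + (1−ψ)·hL(T).
  T = 312.3 K: K = (3.149, 0.307, 0.232), RR gives ψ = 0.150, H_out = 4.557 kJ/mol
  T = 349.4 K: K = (4.634, 0.533, 0.392), RR gives ψ = 0.449, H_out = 18.524 kJ/mol
  T = 330.9 K: K = (3.864, 0.411, 0.306), RR gives ψ = 0.294, H_out = 11.616 kJ/mol
  T = 321.6 K: K = (3.498, 0.357, 0.268), RR gives ψ = 0.223, H_out = 8.172 kJ/mol
  T = 317.0 K: K = (3.324, 0.332, 0.250), RR gives ψ = 0.187, H_out = 6.416 kJ/mol
  T = 314.6 K: K = (3.234, 0.319, 0.241), RR gives ψ = 0.168, H_out = 5.476 kJ/mol
Linear interpolation between T = 314.6 (H_out = 5.476) and T = 317.0 (H_out = 6.416) on hF = 6.233 gives T ≈ 316.5 K, at which ψ = 0.18.

T = 316.5 K, V/F = 0.18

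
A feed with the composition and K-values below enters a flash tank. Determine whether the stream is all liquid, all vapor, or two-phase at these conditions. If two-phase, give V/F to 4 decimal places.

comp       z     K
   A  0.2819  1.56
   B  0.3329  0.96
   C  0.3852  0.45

ΣzᵢKᵢ = 0.9327; Σzᵢ/Kᵢ = 1.3835.
Since ΣzᵢKᵢ < 1 the mixture is below its bubble point — single liquid phase.

all liquid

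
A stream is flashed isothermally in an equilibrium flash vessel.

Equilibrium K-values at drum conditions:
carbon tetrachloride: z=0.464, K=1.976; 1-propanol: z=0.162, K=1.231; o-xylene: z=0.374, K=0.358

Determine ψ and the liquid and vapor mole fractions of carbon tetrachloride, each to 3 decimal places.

ψ = 0.471, x_carbon tetrachloride = 0.318, y_carbon tetrachloride = 0.628

Iterate (Newton) starting at ψ = 0.5:
  ψ = 0.500: g = -0.0157, g' = -0.541 → ψ = 0.471
Converged at ψ = 0.471.
Compositions from xᵢ = zᵢ/(1+ψ(Kᵢ−1)), yᵢ = Kᵢxᵢ:
  carbon tetrachloride: x = 0.318, y = 0.628
  1-propanol: x = 0.146, y = 0.180
  o-xylene: x = 0.536, y = 0.192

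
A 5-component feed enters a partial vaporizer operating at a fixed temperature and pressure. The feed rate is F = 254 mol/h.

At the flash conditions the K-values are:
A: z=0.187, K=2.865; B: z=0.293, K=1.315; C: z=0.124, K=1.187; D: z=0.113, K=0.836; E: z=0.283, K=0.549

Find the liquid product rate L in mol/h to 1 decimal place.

L = 38.8 mol/h

Rachford–Rice: g(V/F) = Σ zᵢ(Kᵢ−1)/(1+V/F(Kᵢ−1)) = 0.
g(0) = ΣzᵢKᵢ − 1 = 0.318 and g(1) = 1 − Σzᵢ/Kᵢ = -0.043, so a root lies in (0, 1).
Newton iteration, V/F⁰ = 0.35:
  V/F = 0.350: g = 0.1447, g' = -0.350 → V/F = 0.763
  V/F = 0.763: g = 0.0228, g' = -0.271 → V/F = 0.847
Converged at V/F = 0.847.
Then V = V/F·F = 0.8471·254 = 215.2 mol/h and L = F − V = 38.8 mol/h.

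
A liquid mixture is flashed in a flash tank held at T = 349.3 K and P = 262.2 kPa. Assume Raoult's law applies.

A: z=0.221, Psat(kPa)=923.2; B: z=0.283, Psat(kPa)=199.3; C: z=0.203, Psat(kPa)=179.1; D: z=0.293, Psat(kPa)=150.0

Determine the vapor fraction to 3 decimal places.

Raoult's law: Kᵢ = Pᵢˢᵃᵗ/P = Pᵢˢᵃᵗ/262.2.
  K_A = 923.2/262.2 = 3.52098, K_B = 199.3/262.2 = 0.76011, K_C = 179.1/262.2 = 0.68307, K_D = 150.0/262.2 = 0.57208
Material balance + equilibrium reduce to Σ zᵢ(Kᵢ−1)/(1+ψ(Kᵢ−1)) = 0.
g(0) = ΣzᵢKᵢ − 1 = 0.300 and g(1) = 1 − Σzᵢ/Kᵢ = -0.244, so a root lies in (0, 1).
Newton–Raphson from ψ = 0.44:
  ψ = 0.440: g = -0.0410, g' = -0.445 → ψ = 0.348
  ψ = 0.348: g = 0.0031, g' = -0.518 → ψ = 0.354
Converged at ψ = 0.354.

ψ = 0.354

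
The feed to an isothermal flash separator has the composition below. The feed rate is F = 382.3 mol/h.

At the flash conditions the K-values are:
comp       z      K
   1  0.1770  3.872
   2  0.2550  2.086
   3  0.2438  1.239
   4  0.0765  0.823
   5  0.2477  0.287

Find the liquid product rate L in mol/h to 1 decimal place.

Rachford–Rice: g(β) = Σ zᵢ(Kᵢ−1)/(1+β(Kᵢ−1)) = 0.
Feasibility: ΣzᵢKᵢ = 1.6534, Σzᵢ/Kᵢ = 1.3207 — both > 1, two phases present.
Newton iteration, β⁰ = 0.5:
  β = 0.5000: g = 0.15090, g' = -0.6904 → β = 0.7186
  β = 0.7186: g = -0.00646, g' = -0.7932 → β = 0.7104
Converged at β = 0.7104.
Then V = β·F = 0.7104·382.3 = 271.6 mol/h and L = F − V = 110.7 mol/h.

L = 110.7 mol/h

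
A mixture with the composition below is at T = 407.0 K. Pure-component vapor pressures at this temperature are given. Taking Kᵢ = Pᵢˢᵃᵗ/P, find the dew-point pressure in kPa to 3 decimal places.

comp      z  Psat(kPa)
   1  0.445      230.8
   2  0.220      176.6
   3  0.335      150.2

Pdew = 185.042 kPa

At the dew point ψ → 1, so Σzᵢ/Kᵢ = 1 with Kᵢ = Pᵢˢᵃᵗ/P ⇒ 1/P = Σzᵢ/Pᵢˢᵃᵗ.
1/P = 0.445/230.8 + 0.220/176.6 + 0.335/150.2 = 0.005404 ⇒ P = 185.042 kPa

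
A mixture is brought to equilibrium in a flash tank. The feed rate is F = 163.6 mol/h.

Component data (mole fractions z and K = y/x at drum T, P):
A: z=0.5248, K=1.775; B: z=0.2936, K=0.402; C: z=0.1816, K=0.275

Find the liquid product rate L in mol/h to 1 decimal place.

Rachford–Rice: g(β) = Σ zᵢ(Kᵢ−1)/(1+β(Kᵢ−1)) = 0.
Check two-phase: ΣzᵢKᵢ = 1.0995 > 1 and Σzᵢ/Kᵢ = 1.6864 > 1, so g(0) = 0.0995 > 0 and g(1) = -0.6864 < 0.
Newton–Raphson from β = 0.42:
  β = 0.4200: g = -0.11692, g' = -0.5640 → β = 0.2127
  β = 0.2127: g = -0.00765, g' = -0.5036 → β = 0.1975
Converged at β = 0.1975.
Then V = β·F = 0.1975·163.6 = 32.3 mol/h and L = F − V = 131.3 mol/h.

L = 131.3 mol/h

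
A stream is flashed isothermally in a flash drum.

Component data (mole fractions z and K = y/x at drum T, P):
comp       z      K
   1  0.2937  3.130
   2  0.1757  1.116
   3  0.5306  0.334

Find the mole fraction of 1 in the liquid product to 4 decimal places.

x_1 = 0.1905

Material balance + equilibrium reduce to Σ zᵢ(Kᵢ−1)/(1+V/F(Kᵢ−1)) = 0.
g(0) = ΣzᵢKᵢ − 1 = 0.2926 and g(1) = 1 − Σzᵢ/Kᵢ = -0.8399, so a root lies in (0, 1).
Newton–Raphson from V/F = 0.38:
  V/F = 0.3800: g = -0.10786, g' = -0.8310 → V/F = 0.2502
  V/F = 0.2502: g = 0.00385, g' = -0.9081 → V/F = 0.2545
Converged at V/F = 0.2545.
Compositions from xᵢ = zᵢ/(1+V/F(Kᵢ−1)), yᵢ = Kᵢxᵢ:
  1: x = 0.1905, y = 0.5962
  2: x = 0.1707, y = 0.1905
  3: x = 0.6389, y = 0.2134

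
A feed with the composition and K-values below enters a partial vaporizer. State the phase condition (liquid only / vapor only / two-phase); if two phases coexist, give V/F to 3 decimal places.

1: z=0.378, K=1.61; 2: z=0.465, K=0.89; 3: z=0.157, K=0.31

ΣzᵢKᵢ = 1.071; Σzᵢ/Kᵢ = 1.264.
Both exceed 1, so a two-phase solution exists.
Rachford–Rice: g(ψ) = Σ zᵢ(Kᵢ−1)/(1+ψ(Kᵢ−1)) = 0.
Newton–Raphson from ψ = 0.5:
  ψ = 0.500: g = -0.0428, g' = -0.263 → ψ = 0.337
  ψ = 0.337: g = -0.0031, g' = -0.230 → ψ = 0.324
Converged at ψ = 0.324.

two-phase, V/F = 0.324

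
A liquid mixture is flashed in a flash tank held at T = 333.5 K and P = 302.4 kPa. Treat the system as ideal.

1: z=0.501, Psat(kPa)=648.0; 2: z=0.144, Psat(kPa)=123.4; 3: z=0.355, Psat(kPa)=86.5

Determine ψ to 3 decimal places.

Raoult's law: Kᵢ = Pᵢˢᵃᵗ/P = Pᵢˢᵃᵗ/302.4.
  K_1 = 648.0/302.4 = 2.14286, K_2 = 123.4/302.4 = 0.40807, K_3 = 86.5/302.4 = 0.28604
Material balance + equilibrium reduce to Σ zᵢ(Kᵢ−1)/(1+ψ(Kᵢ−1)) = 0.
g(0) = ΣzᵢKᵢ − 1 = 0.234 and g(1) = 1 − Σzᵢ/Kᵢ = -0.828, so a root lies in (0, 1).
Newton–Raphson from ψ = 0.34:
  ψ = 0.340: g = -0.0291, g' = -0.734 → ψ = 0.300
Converged at ψ = 0.300.

ψ = 0.300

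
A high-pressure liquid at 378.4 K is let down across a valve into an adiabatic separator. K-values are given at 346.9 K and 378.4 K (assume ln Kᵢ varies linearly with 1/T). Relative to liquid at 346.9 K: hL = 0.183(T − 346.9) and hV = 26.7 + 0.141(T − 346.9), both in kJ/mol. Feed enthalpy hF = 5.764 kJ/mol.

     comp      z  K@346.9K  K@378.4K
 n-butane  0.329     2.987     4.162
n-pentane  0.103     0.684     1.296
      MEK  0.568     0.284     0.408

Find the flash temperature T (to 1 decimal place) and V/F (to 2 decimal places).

Adiabatic flash: solve Rachford–Rice at each trial T, then check hF = ψ·hV(T) + (1−ψ)·hL(T).
  T = 346.9 K: K = (2.987, 0.684, 0.284), RR gives ψ = 0.162, H_out = 4.330 kJ/mol
  T = 378.4 K: K = (4.162, 1.296, 0.408), RR gives ψ = 0.448, H_out = 17.127 kJ/mol
  T = 362.6 K: K = (3.550, 0.954, 0.343), RR gives ψ = 0.305, H_out = 10.821 kJ/mol
  T = 354.8 K: K = (3.264, 0.812, 0.313), RR gives ψ = 0.235, H_out = 7.653 kJ/mol
  T = 350.9 K: K = (3.126, 0.747, 0.298), RR gives ψ = 0.200, H_out = 6.032 kJ/mol
  T = 348.9 K: K = (3.056, 0.715, 0.291), RR gives ψ = 0.181, H_out = 5.187 kJ/mol
Linear interpolation between T = 348.9 (H_out = 5.187) and T = 350.9 (H_out = 6.032) on hF = 5.764 gives T ≈ 350.3 K, at which ψ = 0.19.

T = 350.3 K, V/F = 0.19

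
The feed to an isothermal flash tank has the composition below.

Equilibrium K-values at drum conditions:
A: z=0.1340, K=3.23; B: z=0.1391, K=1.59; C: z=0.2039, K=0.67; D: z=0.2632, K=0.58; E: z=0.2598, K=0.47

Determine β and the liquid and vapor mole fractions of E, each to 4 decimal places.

β = 0.0869, x_E = 0.2724, y_E = 0.1280

Let β = V/F and solve Σ zᵢ(Kᵢ−1)/(1+β(Kᵢ−1)) = 0.
Check two-phase: ΣzᵢKᵢ = 1.0654 > 1 and Σzᵢ/Kᵢ = 1.4399 > 1, so g(0) = 0.0654 > 0 and g(1) = -0.4399 < 0.
Iterate (Newton) starting at β = 0.5:
  β = 0.5000: g = -0.20319, g' = -0.4192 → β = 0.0153
  β = 0.0153: g = 0.05263, g' = -0.8144 → β = 0.0799
  β = 0.0799: g = 0.00475, g' = -0.6770 → β = 0.0869
Converged at β = 0.0869.
Compositions from xᵢ = zᵢ/(1+β(Kᵢ−1)), yᵢ = Kᵢxᵢ:
  A: x = 0.1122, y = 0.3625
  B: x = 0.1323, y = 0.2104
  C: x = 0.2099, y = 0.1406
  D: x = 0.2732, y = 0.1584
  E: x = 0.2724, y = 0.1280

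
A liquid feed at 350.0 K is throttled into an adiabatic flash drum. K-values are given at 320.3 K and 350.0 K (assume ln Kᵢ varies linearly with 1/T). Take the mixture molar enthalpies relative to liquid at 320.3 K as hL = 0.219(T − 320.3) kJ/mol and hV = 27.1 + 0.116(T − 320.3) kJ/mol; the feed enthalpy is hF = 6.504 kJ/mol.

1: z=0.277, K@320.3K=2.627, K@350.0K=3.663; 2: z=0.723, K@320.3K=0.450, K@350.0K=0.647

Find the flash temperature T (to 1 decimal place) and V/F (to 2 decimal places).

T = 328.8 K, V/F = 0.18

Adiabatic flash: solve Rachford–Rice at each trial T, then check hF = ψ·hV(T) + (1−ψ)·hL(T).
  T = 320.3 K: K = (2.627, 0.450), RR gives ψ = 0.059, H_out = 1.606 kJ/mol
  T = 350.0 K: K = (3.663, 0.647), RR gives ψ = 0.513, H_out = 18.842 kJ/mol
  T = 335.1 K: K = (3.123, 0.544), RR gives ψ = 0.266, H_out = 10.055 kJ/mol
  T = 327.7 K: K = (2.870, 0.496), RR gives ψ = 0.163, H_out = 5.903 kJ/mol
  T = 331.4 K: K = (2.995, 0.519), RR gives ψ = 0.214, H_out = 7.984 kJ/mol
  T = 329.5 K: K = (2.931, 0.507), RR gives ψ = 0.188, H_out = 6.918 kJ/mol
Linear interpolation between T = 327.7 (H_out = 5.903) and T = 329.5 (H_out = 6.918) on hF = 6.504 gives T ≈ 328.8 K, at which ψ = 0.18.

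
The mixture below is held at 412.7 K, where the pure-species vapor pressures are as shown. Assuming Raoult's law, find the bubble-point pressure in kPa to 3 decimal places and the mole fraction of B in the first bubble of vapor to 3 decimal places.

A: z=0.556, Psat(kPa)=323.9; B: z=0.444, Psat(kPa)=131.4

Pbub = 238.430 kPa, y_B = 0.245

At the bubble point ψ → 0, so ΣzᵢKᵢ = 1 with Kᵢ = Pᵢˢᵃᵗ/P ⇒ P = ΣzᵢPᵢˢᵃᵗ.
P = 0.556·323.9 + 0.444·131.4 = 238.430 kPa
yᵢ = zᵢPᵢˢᵃᵗ/P ⇒ y_B = 0.444·131.4/238.430 = 0.245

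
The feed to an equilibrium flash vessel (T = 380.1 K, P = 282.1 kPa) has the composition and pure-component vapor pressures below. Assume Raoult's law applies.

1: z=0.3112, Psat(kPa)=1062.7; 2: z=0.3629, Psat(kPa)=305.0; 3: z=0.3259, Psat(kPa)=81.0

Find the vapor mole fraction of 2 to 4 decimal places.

Raoult's law: Kᵢ = Pᵢˢᵃᵗ/P = Pᵢˢᵃᵗ/282.1.
  K_1 = 1062.7/282.1 = 3.767104, K_2 = 305.0/282.1 = 1.081177, K_3 = 81.0/282.1 = 0.287132
Let ψ = V/F and solve Σ zᵢ(Kᵢ−1)/(1+ψ(Kᵢ−1)) = 0.
Feasibility: ΣzᵢKᵢ = 1.6583, Σzᵢ/Kᵢ = 1.5533 — both > 1, two phases present.
Newton iteration, ψ⁰ = 0.5:
  ψ = 0.5000: g = 0.02859, g' = -0.8215 → ψ = 0.5348
Converged at ψ = 0.5348.
Compositions from xᵢ = zᵢ/(1+ψ(Kᵢ−1)), yᵢ = Kᵢxᵢ:
  1: x = 0.1255, y = 0.4727
  2: x = 0.3478, y = 0.3760
  3: x = 0.5267, y = 0.1512

y_2 = 0.3760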